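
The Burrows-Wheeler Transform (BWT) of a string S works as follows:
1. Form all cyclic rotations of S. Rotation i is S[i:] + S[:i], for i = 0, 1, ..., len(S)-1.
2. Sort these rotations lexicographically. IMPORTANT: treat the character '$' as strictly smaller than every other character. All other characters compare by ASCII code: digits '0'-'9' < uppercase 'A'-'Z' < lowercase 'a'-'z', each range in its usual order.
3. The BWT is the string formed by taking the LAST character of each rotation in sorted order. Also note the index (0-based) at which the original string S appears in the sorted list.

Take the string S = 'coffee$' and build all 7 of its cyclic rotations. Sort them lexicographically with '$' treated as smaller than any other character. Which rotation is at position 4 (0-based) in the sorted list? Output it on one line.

All 7 rotations (rotation i = S[i:]+S[:i]):
  rot[0] = coffee$
  rot[1] = offee$c
  rot[2] = ffee$co
  rot[3] = fee$cof
  rot[4] = ee$coff
  rot[5] = e$coffe
  rot[6] = $coffee
Sorted (with $ < everything):
  sorted[0] = $coffee
  sorted[1] = coffee$
  sorted[2] = e$coffe
  sorted[3] = ee$coff
  sorted[4] = fee$cof
  sorted[5] = ffee$co
  sorted[6] = offee$c
sorted[4] = fee$cof

Answer: fee$cof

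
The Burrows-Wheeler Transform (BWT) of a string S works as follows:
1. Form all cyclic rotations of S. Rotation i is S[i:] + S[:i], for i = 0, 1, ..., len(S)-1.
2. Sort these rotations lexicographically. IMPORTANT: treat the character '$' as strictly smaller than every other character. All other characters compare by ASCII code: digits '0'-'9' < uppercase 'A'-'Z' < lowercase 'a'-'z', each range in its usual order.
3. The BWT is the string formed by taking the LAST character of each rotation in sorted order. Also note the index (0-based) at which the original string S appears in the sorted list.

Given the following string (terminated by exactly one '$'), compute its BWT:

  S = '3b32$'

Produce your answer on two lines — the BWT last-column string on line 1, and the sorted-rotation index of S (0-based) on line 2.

Answer: 23b$3
3

Derivation:
All 5 rotations (rotation i = S[i:]+S[:i]):
  rot[0] = 3b32$
  rot[1] = b32$3
  rot[2] = 32$3b
  rot[3] = 2$3b3
  rot[4] = $3b32
Sorted (with $ < everything):
  sorted[0] = $3b32  (last char: '2')
  sorted[1] = 2$3b3  (last char: '3')
  sorted[2] = 32$3b  (last char: 'b')
  sorted[3] = 3b32$  (last char: '$')
  sorted[4] = b32$3  (last char: '3')
Last column: 23b$3
Original string S is at sorted index 3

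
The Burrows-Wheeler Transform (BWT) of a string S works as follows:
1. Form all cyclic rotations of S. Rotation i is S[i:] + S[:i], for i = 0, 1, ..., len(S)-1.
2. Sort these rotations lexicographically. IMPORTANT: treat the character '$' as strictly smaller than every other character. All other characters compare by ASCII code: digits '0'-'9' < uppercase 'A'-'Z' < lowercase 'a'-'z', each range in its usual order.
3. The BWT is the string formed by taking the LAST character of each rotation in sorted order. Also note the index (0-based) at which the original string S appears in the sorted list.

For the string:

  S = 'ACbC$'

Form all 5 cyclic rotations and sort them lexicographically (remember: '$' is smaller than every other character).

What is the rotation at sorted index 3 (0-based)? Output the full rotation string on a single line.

Answer: CbC$A

Derivation:
All 5 rotations (rotation i = S[i:]+S[:i]):
  rot[0] = ACbC$
  rot[1] = CbC$A
  rot[2] = bC$AC
  rot[3] = C$ACb
  rot[4] = $ACbC
Sorted (with $ < everything):
  sorted[0] = $ACbC
  sorted[1] = ACbC$
  sorted[2] = C$ACb
  sorted[3] = CbC$A
  sorted[4] = bC$AC
sorted[3] = CbC$A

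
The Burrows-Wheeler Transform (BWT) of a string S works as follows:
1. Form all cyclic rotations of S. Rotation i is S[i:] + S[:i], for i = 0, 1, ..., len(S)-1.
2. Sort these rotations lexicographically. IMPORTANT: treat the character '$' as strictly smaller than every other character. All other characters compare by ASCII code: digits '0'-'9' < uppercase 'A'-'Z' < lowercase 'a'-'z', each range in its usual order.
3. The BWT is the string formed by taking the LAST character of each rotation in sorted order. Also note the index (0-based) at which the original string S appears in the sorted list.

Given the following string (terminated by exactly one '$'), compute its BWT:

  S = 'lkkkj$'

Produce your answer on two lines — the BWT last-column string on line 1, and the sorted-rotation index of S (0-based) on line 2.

Answer: jkkkl$
5

Derivation:
All 6 rotations (rotation i = S[i:]+S[:i]):
  rot[0] = lkkkj$
  rot[1] = kkkj$l
  rot[2] = kkj$lk
  rot[3] = kj$lkk
  rot[4] = j$lkkk
  rot[5] = $lkkkj
Sorted (with $ < everything):
  sorted[0] = $lkkkj  (last char: 'j')
  sorted[1] = j$lkkk  (last char: 'k')
  sorted[2] = kj$lkk  (last char: 'k')
  sorted[3] = kkj$lk  (last char: 'k')
  sorted[4] = kkkj$l  (last char: 'l')
  sorted[5] = lkkkj$  (last char: '$')
Last column: jkkkl$
Original string S is at sorted index 5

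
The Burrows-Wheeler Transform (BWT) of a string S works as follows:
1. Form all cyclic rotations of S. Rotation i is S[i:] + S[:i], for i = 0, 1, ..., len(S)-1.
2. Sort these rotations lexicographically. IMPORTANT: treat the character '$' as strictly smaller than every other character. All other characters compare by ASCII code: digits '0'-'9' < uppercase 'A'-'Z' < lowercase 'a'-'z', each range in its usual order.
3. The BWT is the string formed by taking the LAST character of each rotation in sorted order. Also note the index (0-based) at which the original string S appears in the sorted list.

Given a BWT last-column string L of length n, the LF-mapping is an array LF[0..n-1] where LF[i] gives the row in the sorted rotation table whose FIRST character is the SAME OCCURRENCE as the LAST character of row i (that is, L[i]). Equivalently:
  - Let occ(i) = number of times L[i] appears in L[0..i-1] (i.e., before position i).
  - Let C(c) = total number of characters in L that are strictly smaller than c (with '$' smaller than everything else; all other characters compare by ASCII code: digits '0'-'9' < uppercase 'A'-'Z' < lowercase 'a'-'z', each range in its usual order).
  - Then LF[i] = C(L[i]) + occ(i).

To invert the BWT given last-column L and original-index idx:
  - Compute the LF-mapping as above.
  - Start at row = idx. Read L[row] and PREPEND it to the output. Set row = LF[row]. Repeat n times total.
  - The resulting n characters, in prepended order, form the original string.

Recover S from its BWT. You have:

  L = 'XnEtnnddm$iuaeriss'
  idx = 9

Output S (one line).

Answer: misunderstandinEX$

Derivation:
LF mapping: 2 10 1 16 11 12 4 5 9 0 7 17 3 6 13 8 14 15
Walk LF starting at row 9, prepending L[row]:
  step 1: row=9, L[9]='$', prepend. Next row=LF[9]=0
  step 2: row=0, L[0]='X', prepend. Next row=LF[0]=2
  step 3: row=2, L[2]='E', prepend. Next row=LF[2]=1
  step 4: row=1, L[1]='n', prepend. Next row=LF[1]=10
  step 5: row=10, L[10]='i', prepend. Next row=LF[10]=7
  step 6: row=7, L[7]='d', prepend. Next row=LF[7]=5
  step 7: row=5, L[5]='n', prepend. Next row=LF[5]=12
  step 8: row=12, L[12]='a', prepend. Next row=LF[12]=3
  step 9: row=3, L[3]='t', prepend. Next row=LF[3]=16
  step 10: row=16, L[16]='s', prepend. Next row=LF[16]=14
  step 11: row=14, L[14]='r', prepend. Next row=LF[14]=13
  step 12: row=13, L[13]='e', prepend. Next row=LF[13]=6
  step 13: row=6, L[6]='d', prepend. Next row=LF[6]=4
  step 14: row=4, L[4]='n', prepend. Next row=LF[4]=11
  step 15: row=11, L[11]='u', prepend. Next row=LF[11]=17
  step 16: row=17, L[17]='s', prepend. Next row=LF[17]=15
  step 17: row=15, L[15]='i', prepend. Next row=LF[15]=8
  step 18: row=8, L[8]='m', prepend. Next row=LF[8]=9
Reversed output: misunderstandinEX$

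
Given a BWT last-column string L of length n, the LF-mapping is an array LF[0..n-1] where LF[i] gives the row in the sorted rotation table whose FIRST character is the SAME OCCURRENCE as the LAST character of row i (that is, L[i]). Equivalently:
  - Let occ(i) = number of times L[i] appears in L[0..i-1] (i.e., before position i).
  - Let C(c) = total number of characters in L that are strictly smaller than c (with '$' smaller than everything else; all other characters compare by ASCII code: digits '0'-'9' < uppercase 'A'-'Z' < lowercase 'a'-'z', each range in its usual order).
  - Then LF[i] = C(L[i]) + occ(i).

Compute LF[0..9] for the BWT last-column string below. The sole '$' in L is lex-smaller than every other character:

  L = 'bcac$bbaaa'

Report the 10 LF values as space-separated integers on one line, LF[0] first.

Char counts: '$':1, 'a':4, 'b':3, 'c':2
C (first-col start): C('$')=0, C('a')=1, C('b')=5, C('c')=8
L[0]='b': occ=0, LF[0]=C('b')+0=5+0=5
L[1]='c': occ=0, LF[1]=C('c')+0=8+0=8
L[2]='a': occ=0, LF[2]=C('a')+0=1+0=1
L[3]='c': occ=1, LF[3]=C('c')+1=8+1=9
L[4]='$': occ=0, LF[4]=C('$')+0=0+0=0
L[5]='b': occ=1, LF[5]=C('b')+1=5+1=6
L[6]='b': occ=2, LF[6]=C('b')+2=5+2=7
L[7]='a': occ=1, LF[7]=C('a')+1=1+1=2
L[8]='a': occ=2, LF[8]=C('a')+2=1+2=3
L[9]='a': occ=3, LF[9]=C('a')+3=1+3=4

Answer: 5 8 1 9 0 6 7 2 3 4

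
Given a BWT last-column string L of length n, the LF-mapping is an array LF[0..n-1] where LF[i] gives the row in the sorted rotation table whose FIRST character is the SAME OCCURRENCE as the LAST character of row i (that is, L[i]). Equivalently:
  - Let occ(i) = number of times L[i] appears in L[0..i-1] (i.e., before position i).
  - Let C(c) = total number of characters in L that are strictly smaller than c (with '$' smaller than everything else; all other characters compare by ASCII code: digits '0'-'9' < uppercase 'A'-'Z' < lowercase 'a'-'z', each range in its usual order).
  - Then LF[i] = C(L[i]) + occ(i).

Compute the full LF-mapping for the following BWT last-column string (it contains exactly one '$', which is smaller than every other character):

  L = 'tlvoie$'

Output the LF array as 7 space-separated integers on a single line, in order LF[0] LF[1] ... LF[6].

Answer: 5 3 6 4 2 1 0

Derivation:
Char counts: '$':1, 'e':1, 'i':1, 'l':1, 'o':1, 't':1, 'v':1
C (first-col start): C('$')=0, C('e')=1, C('i')=2, C('l')=3, C('o')=4, C('t')=5, C('v')=6
L[0]='t': occ=0, LF[0]=C('t')+0=5+0=5
L[1]='l': occ=0, LF[1]=C('l')+0=3+0=3
L[2]='v': occ=0, LF[2]=C('v')+0=6+0=6
L[3]='o': occ=0, LF[3]=C('o')+0=4+0=4
L[4]='i': occ=0, LF[4]=C('i')+0=2+0=2
L[5]='e': occ=0, LF[5]=C('e')+0=1+0=1
L[6]='$': occ=0, LF[6]=C('$')+0=0+0=0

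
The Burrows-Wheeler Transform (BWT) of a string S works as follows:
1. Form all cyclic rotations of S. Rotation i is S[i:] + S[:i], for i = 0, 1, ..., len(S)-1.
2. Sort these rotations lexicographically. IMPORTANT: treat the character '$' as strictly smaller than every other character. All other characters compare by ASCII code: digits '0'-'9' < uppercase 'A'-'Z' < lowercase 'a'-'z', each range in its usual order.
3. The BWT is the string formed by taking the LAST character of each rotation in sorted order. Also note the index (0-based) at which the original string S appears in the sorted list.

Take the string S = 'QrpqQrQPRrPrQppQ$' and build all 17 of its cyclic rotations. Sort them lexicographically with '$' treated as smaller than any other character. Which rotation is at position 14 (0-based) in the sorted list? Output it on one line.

All 17 rotations (rotation i = S[i:]+S[:i]):
  rot[0] = QrpqQrQPRrPrQppQ$
  rot[1] = rpqQrQPRrPrQppQ$Q
  rot[2] = pqQrQPRrPrQppQ$Qr
  rot[3] = qQrQPRrPrQppQ$Qrp
  rot[4] = QrQPRrPrQppQ$Qrpq
  rot[5] = rQPRrPrQppQ$QrpqQ
  rot[6] = QPRrPrQppQ$QrpqQr
  rot[7] = PRrPrQppQ$QrpqQrQ
  rot[8] = RrPrQppQ$QrpqQrQP
  rot[9] = rPrQppQ$QrpqQrQPR
  rot[10] = PrQppQ$QrpqQrQPRr
  rot[11] = rQppQ$QrpqQrQPRrP
  rot[12] = QppQ$QrpqQrQPRrPr
  rot[13] = ppQ$QrpqQrQPRrPrQ
  rot[14] = pQ$QrpqQrQPRrPrQp
  rot[15] = Q$QrpqQrQPRrPrQpp
  rot[16] = $QrpqQrQPRrPrQppQ
Sorted (with $ < everything):
  sorted[0] = $QrpqQrQPRrPrQppQ
  sorted[1] = PRrPrQppQ$QrpqQrQ
  sorted[2] = PrQppQ$QrpqQrQPRr
  sorted[3] = Q$QrpqQrQPRrPrQpp
  sorted[4] = QPRrPrQppQ$QrpqQr
  sorted[5] = QppQ$QrpqQrQPRrPr
  sorted[6] = QrQPRrPrQppQ$Qrpq
  sorted[7] = QrpqQrQPRrPrQppQ$
  sorted[8] = RrPrQppQ$QrpqQrQP
  sorted[9] = pQ$QrpqQrQPRrPrQp
  sorted[10] = ppQ$QrpqQrQPRrPrQ
  sorted[11] = pqQrQPRrPrQppQ$Qr
  sorted[12] = qQrQPRrPrQppQ$Qrp
  sorted[13] = rPrQppQ$QrpqQrQPR
  sorted[14] = rQPRrPrQppQ$QrpqQ
  sorted[15] = rQppQ$QrpqQrQPRrP
  sorted[16] = rpqQrQPRrPrQppQ$Q
sorted[14] = rQPRrPrQppQ$QrpqQ

Answer: rQPRrPrQppQ$QrpqQ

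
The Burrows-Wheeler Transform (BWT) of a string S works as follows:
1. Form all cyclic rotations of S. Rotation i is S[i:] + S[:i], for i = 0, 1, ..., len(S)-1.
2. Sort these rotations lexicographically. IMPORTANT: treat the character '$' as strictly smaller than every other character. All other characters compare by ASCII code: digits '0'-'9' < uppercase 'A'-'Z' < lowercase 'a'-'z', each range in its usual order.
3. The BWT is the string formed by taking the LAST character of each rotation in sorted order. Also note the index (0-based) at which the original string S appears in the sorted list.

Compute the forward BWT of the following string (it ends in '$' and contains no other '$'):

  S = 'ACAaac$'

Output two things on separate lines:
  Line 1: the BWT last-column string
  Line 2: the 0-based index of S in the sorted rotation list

All 7 rotations (rotation i = S[i:]+S[:i]):
  rot[0] = ACAaac$
  rot[1] = CAaac$A
  rot[2] = Aaac$AC
  rot[3] = aac$ACA
  rot[4] = ac$ACAa
  rot[5] = c$ACAaa
  rot[6] = $ACAaac
Sorted (with $ < everything):
  sorted[0] = $ACAaac  (last char: 'c')
  sorted[1] = ACAaac$  (last char: '$')
  sorted[2] = Aaac$AC  (last char: 'C')
  sorted[3] = CAaac$A  (last char: 'A')
  sorted[4] = aac$ACA  (last char: 'A')
  sorted[5] = ac$ACAa  (last char: 'a')
  sorted[6] = c$ACAaa  (last char: 'a')
Last column: c$CAAaa
Original string S is at sorted index 1

Answer: c$CAAaa
1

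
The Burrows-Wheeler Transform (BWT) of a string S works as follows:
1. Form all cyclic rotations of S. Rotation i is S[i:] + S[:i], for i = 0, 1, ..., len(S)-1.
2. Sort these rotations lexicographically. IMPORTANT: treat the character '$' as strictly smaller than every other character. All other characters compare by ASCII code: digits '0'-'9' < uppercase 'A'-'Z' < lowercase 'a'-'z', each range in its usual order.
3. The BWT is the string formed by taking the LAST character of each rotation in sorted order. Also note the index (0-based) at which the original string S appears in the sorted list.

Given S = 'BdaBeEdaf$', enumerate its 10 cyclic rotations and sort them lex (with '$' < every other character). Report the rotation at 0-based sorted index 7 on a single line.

Answer: daf$BdaBeE

Derivation:
All 10 rotations (rotation i = S[i:]+S[:i]):
  rot[0] = BdaBeEdaf$
  rot[1] = daBeEdaf$B
  rot[2] = aBeEdaf$Bd
  rot[3] = BeEdaf$Bda
  rot[4] = eEdaf$BdaB
  rot[5] = Edaf$BdaBe
  rot[6] = daf$BdaBeE
  rot[7] = af$BdaBeEd
  rot[8] = f$BdaBeEda
  rot[9] = $BdaBeEdaf
Sorted (with $ < everything):
  sorted[0] = $BdaBeEdaf
  sorted[1] = BdaBeEdaf$
  sorted[2] = BeEdaf$Bda
  sorted[3] = Edaf$BdaBe
  sorted[4] = aBeEdaf$Bd
  sorted[5] = af$BdaBeEd
  sorted[6] = daBeEdaf$B
  sorted[7] = daf$BdaBeE
  sorted[8] = eEdaf$BdaB
  sorted[9] = f$BdaBeEda
sorted[7] = daf$BdaBeE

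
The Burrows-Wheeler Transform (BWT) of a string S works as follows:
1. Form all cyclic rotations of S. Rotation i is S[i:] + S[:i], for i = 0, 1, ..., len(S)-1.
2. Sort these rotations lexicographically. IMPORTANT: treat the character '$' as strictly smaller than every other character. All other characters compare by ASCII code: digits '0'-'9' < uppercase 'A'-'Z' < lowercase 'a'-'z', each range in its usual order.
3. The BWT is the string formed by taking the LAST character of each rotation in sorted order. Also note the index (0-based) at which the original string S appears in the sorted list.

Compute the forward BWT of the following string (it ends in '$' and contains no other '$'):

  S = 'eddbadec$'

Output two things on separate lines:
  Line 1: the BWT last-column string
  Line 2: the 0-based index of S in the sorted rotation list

Answer: cbdedead$
8

Derivation:
All 9 rotations (rotation i = S[i:]+S[:i]):
  rot[0] = eddbadec$
  rot[1] = ddbadec$e
  rot[2] = dbadec$ed
  rot[3] = badec$edd
  rot[4] = adec$eddb
  rot[5] = dec$eddba
  rot[6] = ec$eddbad
  rot[7] = c$eddbade
  rot[8] = $eddbadec
Sorted (with $ < everything):
  sorted[0] = $eddbadec  (last char: 'c')
  sorted[1] = adec$eddb  (last char: 'b')
  sorted[2] = badec$edd  (last char: 'd')
  sorted[3] = c$eddbade  (last char: 'e')
  sorted[4] = dbadec$ed  (last char: 'd')
  sorted[5] = ddbadec$e  (last char: 'e')
  sorted[6] = dec$eddba  (last char: 'a')
  sorted[7] = ec$eddbad  (last char: 'd')
  sorted[8] = eddbadec$  (last char: '$')
Last column: cbdedead$
Original string S is at sorted index 8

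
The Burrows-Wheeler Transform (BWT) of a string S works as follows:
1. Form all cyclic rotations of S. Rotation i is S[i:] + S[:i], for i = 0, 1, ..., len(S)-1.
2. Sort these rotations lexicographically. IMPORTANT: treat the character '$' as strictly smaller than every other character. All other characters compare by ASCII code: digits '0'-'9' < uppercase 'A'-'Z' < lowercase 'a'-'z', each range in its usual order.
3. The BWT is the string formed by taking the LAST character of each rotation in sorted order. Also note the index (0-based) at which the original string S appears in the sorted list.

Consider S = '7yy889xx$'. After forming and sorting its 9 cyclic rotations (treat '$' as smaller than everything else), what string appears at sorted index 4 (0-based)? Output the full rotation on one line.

Answer: 9xx$7yy88

Derivation:
All 9 rotations (rotation i = S[i:]+S[:i]):
  rot[0] = 7yy889xx$
  rot[1] = yy889xx$7
  rot[2] = y889xx$7y
  rot[3] = 889xx$7yy
  rot[4] = 89xx$7yy8
  rot[5] = 9xx$7yy88
  rot[6] = xx$7yy889
  rot[7] = x$7yy889x
  rot[8] = $7yy889xx
Sorted (with $ < everything):
  sorted[0] = $7yy889xx
  sorted[1] = 7yy889xx$
  sorted[2] = 889xx$7yy
  sorted[3] = 89xx$7yy8
  sorted[4] = 9xx$7yy88
  sorted[5] = x$7yy889x
  sorted[6] = xx$7yy889
  sorted[7] = y889xx$7y
  sorted[8] = yy889xx$7
sorted[4] = 9xx$7yy88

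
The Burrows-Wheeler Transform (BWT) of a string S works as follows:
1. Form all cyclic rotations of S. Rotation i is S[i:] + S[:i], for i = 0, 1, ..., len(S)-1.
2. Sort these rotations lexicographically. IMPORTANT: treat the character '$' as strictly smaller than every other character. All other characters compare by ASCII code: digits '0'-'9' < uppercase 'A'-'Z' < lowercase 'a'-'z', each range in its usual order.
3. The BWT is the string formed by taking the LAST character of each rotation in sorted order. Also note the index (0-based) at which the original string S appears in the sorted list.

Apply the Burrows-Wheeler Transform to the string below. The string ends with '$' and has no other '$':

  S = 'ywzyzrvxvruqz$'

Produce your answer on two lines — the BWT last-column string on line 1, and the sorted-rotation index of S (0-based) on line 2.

Answer: zuvzrxryv$zqyw
9

Derivation:
All 14 rotations (rotation i = S[i:]+S[:i]):
  rot[0] = ywzyzrvxvruqz$
  rot[1] = wzyzrvxvruqz$y
  rot[2] = zyzrvxvruqz$yw
  rot[3] = yzrvxvruqz$ywz
  rot[4] = zrvxvruqz$ywzy
  rot[5] = rvxvruqz$ywzyz
  rot[6] = vxvruqz$ywzyzr
  rot[7] = xvruqz$ywzyzrv
  rot[8] = vruqz$ywzyzrvx
  rot[9] = ruqz$ywzyzrvxv
  rot[10] = uqz$ywzyzrvxvr
  rot[11] = qz$ywzyzrvxvru
  rot[12] = z$ywzyzrvxvruq
  rot[13] = $ywzyzrvxvruqz
Sorted (with $ < everything):
  sorted[0] = $ywzyzrvxvruqz  (last char: 'z')
  sorted[1] = qz$ywzyzrvxvru  (last char: 'u')
  sorted[2] = ruqz$ywzyzrvxv  (last char: 'v')
  sorted[3] = rvxvruqz$ywzyz  (last char: 'z')
  sorted[4] = uqz$ywzyzrvxvr  (last char: 'r')
  sorted[5] = vruqz$ywzyzrvx  (last char: 'x')
  sorted[6] = vxvruqz$ywzyzr  (last char: 'r')
  sorted[7] = wzyzrvxvruqz$y  (last char: 'y')
  sorted[8] = xvruqz$ywzyzrv  (last char: 'v')
  sorted[9] = ywzyzrvxvruqz$  (last char: '$')
  sorted[10] = yzrvxvruqz$ywz  (last char: 'z')
  sorted[11] = z$ywzyzrvxvruq  (last char: 'q')
  sorted[12] = zrvxvruqz$ywzy  (last char: 'y')
  sorted[13] = zyzrvxvruqz$yw  (last char: 'w')
Last column: zuvzrxryv$zqyw
Original string S is at sorted index 9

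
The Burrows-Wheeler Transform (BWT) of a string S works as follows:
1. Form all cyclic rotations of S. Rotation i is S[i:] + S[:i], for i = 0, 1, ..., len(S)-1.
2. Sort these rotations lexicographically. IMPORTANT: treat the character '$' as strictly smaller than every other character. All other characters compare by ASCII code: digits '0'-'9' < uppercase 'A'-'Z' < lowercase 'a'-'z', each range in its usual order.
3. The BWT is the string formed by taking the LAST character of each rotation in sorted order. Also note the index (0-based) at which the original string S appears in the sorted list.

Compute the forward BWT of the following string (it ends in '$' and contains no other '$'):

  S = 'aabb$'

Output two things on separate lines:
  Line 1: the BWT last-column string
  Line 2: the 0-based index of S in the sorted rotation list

All 5 rotations (rotation i = S[i:]+S[:i]):
  rot[0] = aabb$
  rot[1] = abb$a
  rot[2] = bb$aa
  rot[3] = b$aab
  rot[4] = $aabb
Sorted (with $ < everything):
  sorted[0] = $aabb  (last char: 'b')
  sorted[1] = aabb$  (last char: '$')
  sorted[2] = abb$a  (last char: 'a')
  sorted[3] = b$aab  (last char: 'b')
  sorted[4] = bb$aa  (last char: 'a')
Last column: b$aba
Original string S is at sorted index 1

Answer: b$aba
1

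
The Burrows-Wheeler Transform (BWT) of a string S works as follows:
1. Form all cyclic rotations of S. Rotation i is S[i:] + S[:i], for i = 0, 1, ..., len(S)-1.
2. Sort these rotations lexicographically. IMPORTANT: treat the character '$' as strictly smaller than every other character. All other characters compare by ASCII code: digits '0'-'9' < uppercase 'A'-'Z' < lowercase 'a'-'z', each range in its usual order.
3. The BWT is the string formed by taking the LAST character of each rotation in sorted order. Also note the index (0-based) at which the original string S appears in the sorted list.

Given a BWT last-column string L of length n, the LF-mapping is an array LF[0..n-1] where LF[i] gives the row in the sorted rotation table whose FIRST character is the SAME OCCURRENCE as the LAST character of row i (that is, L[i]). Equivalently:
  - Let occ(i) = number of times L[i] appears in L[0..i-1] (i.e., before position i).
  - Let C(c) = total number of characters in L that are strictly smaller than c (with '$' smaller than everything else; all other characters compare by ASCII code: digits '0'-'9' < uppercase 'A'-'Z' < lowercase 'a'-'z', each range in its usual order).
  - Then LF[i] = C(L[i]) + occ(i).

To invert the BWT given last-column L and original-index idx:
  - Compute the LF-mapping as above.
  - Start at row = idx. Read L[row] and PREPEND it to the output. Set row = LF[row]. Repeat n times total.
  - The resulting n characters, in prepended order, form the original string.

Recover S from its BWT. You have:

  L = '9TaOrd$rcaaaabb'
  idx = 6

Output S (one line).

LF mapping: 1 3 4 2 13 12 0 14 11 5 6 7 8 9 10
Walk LF starting at row 6, prepending L[row]:
  step 1: row=6, L[6]='$', prepend. Next row=LF[6]=0
  step 2: row=0, L[0]='9', prepend. Next row=LF[0]=1
  step 3: row=1, L[1]='T', prepend. Next row=LF[1]=3
  step 4: row=3, L[3]='O', prepend. Next row=LF[3]=2
  step 5: row=2, L[2]='a', prepend. Next row=LF[2]=4
  step 6: row=4, L[4]='r', prepend. Next row=LF[4]=13
  step 7: row=13, L[13]='b', prepend. Next row=LF[13]=9
  step 8: row=9, L[9]='a', prepend. Next row=LF[9]=5
  step 9: row=5, L[5]='d', prepend. Next row=LF[5]=12
  step 10: row=12, L[12]='a', prepend. Next row=LF[12]=8
  step 11: row=8, L[8]='c', prepend. Next row=LF[8]=11
  step 12: row=11, L[11]='a', prepend. Next row=LF[11]=7
  step 13: row=7, L[7]='r', prepend. Next row=LF[7]=14
  step 14: row=14, L[14]='b', prepend. Next row=LF[14]=10
  step 15: row=10, L[10]='a', prepend. Next row=LF[10]=6
Reversed output: abracadabraOT9$

Answer: abracadabraOT9$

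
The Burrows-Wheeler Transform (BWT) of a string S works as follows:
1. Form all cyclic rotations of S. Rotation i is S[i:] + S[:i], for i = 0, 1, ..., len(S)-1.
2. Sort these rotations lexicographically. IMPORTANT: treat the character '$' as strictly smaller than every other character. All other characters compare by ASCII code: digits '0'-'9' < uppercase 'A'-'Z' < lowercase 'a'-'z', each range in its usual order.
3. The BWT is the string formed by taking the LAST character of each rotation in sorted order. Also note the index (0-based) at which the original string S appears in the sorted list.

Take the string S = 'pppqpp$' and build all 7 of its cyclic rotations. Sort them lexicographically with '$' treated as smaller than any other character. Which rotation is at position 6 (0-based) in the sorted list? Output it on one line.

All 7 rotations (rotation i = S[i:]+S[:i]):
  rot[0] = pppqpp$
  rot[1] = ppqpp$p
  rot[2] = pqpp$pp
  rot[3] = qpp$ppp
  rot[4] = pp$pppq
  rot[5] = p$pppqp
  rot[6] = $pppqpp
Sorted (with $ < everything):
  sorted[0] = $pppqpp
  sorted[1] = p$pppqp
  sorted[2] = pp$pppq
  sorted[3] = pppqpp$
  sorted[4] = ppqpp$p
  sorted[5] = pqpp$pp
  sorted[6] = qpp$ppp
sorted[6] = qpp$ppp

Answer: qpp$ppp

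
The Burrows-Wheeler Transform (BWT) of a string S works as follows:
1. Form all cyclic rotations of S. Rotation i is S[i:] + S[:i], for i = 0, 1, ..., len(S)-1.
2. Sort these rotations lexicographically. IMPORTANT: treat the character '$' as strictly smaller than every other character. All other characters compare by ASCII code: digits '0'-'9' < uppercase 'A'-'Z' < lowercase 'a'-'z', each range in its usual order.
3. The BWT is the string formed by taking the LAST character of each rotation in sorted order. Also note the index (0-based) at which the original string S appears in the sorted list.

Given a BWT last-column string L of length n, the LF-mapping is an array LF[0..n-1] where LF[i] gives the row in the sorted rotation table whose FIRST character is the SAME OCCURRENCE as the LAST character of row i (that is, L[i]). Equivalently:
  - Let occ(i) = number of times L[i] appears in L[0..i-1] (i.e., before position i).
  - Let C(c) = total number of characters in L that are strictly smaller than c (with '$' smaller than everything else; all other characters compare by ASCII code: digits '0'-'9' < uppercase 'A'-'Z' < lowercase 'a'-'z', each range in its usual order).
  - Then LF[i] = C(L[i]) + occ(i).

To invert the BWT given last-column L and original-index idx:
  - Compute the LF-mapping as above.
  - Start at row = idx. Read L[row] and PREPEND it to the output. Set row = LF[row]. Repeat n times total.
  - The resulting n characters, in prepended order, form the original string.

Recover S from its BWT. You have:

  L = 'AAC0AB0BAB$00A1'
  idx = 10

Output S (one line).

LF mapping: 6 7 14 1 8 11 2 12 9 13 0 3 4 10 5
Walk LF starting at row 10, prepending L[row]:
  step 1: row=10, L[10]='$', prepend. Next row=LF[10]=0
  step 2: row=0, L[0]='A', prepend. Next row=LF[0]=6
  step 3: row=6, L[6]='0', prepend. Next row=LF[6]=2
  step 4: row=2, L[2]='C', prepend. Next row=LF[2]=14
  step 5: row=14, L[14]='1', prepend. Next row=LF[14]=5
  step 6: row=5, L[5]='B', prepend. Next row=LF[5]=11
  step 7: row=11, L[11]='0', prepend. Next row=LF[11]=3
  step 8: row=3, L[3]='0', prepend. Next row=LF[3]=1
  step 9: row=1, L[1]='A', prepend. Next row=LF[1]=7
  step 10: row=7, L[7]='B', prepend. Next row=LF[7]=12
  step 11: row=12, L[12]='0', prepend. Next row=LF[12]=4
  step 12: row=4, L[4]='A', prepend. Next row=LF[4]=8
  step 13: row=8, L[8]='A', prepend. Next row=LF[8]=9
  step 14: row=9, L[9]='B', prepend. Next row=LF[9]=13
  step 15: row=13, L[13]='A', prepend. Next row=LF[13]=10
Reversed output: ABAA0BA00B1C0A$

Answer: ABAA0BA00B1C0A$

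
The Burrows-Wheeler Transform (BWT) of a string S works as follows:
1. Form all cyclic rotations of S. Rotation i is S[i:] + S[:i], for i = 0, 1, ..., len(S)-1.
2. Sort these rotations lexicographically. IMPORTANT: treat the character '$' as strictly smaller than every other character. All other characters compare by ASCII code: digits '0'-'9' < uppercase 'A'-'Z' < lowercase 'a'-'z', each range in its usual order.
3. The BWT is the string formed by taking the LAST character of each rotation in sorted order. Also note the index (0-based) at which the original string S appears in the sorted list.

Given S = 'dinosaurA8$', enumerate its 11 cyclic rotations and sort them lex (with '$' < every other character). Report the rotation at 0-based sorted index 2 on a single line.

All 11 rotations (rotation i = S[i:]+S[:i]):
  rot[0] = dinosaurA8$
  rot[1] = inosaurA8$d
  rot[2] = nosaurA8$di
  rot[3] = osaurA8$din
  rot[4] = saurA8$dino
  rot[5] = aurA8$dinos
  rot[6] = urA8$dinosa
  rot[7] = rA8$dinosau
  rot[8] = A8$dinosaur
  rot[9] = 8$dinosaurA
  rot[10] = $dinosaurA8
Sorted (with $ < everything):
  sorted[0] = $dinosaurA8
  sorted[1] = 8$dinosaurA
  sorted[2] = A8$dinosaur
  sorted[3] = aurA8$dinos
  sorted[4] = dinosaurA8$
  sorted[5] = inosaurA8$d
  sorted[6] = nosaurA8$di
  sorted[7] = osaurA8$din
  sorted[8] = rA8$dinosau
  sorted[9] = saurA8$dino
  sorted[10] = urA8$dinosa
sorted[2] = A8$dinosaur

Answer: A8$dinosaur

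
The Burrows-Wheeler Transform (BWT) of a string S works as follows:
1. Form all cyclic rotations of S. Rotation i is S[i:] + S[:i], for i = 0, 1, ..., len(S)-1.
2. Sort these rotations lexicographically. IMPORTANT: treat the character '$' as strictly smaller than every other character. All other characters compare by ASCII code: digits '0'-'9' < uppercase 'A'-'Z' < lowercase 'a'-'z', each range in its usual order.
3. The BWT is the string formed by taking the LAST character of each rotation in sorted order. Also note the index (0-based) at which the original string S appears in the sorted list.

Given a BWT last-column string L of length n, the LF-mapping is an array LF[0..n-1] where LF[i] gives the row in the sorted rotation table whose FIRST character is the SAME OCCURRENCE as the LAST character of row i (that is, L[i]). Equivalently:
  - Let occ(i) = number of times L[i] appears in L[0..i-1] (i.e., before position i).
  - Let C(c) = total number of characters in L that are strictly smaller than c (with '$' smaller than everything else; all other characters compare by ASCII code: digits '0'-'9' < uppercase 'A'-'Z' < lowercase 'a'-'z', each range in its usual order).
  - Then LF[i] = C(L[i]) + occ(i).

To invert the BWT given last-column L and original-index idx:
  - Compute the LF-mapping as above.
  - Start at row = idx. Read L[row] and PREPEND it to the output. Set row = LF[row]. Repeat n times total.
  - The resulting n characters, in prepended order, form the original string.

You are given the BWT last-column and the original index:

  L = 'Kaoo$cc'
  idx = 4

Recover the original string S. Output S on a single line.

LF mapping: 1 2 5 6 0 3 4
Walk LF starting at row 4, prepending L[row]:
  step 1: row=4, L[4]='$', prepend. Next row=LF[4]=0
  step 2: row=0, L[0]='K', prepend. Next row=LF[0]=1
  step 3: row=1, L[1]='a', prepend. Next row=LF[1]=2
  step 4: row=2, L[2]='o', prepend. Next row=LF[2]=5
  step 5: row=5, L[5]='c', prepend. Next row=LF[5]=3
  step 6: row=3, L[3]='o', prepend. Next row=LF[3]=6
  step 7: row=6, L[6]='c', prepend. Next row=LF[6]=4
Reversed output: cocoaK$

Answer: cocoaK$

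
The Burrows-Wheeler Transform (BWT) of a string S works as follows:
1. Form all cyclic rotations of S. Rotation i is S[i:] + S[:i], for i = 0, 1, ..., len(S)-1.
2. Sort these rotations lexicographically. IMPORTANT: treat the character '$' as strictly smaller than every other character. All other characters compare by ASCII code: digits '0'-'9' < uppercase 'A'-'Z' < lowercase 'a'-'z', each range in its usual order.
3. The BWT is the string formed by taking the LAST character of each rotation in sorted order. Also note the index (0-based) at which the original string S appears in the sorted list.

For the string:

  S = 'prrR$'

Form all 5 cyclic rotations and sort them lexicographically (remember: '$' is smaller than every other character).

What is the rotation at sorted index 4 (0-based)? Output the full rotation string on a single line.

Answer: rrR$p

Derivation:
All 5 rotations (rotation i = S[i:]+S[:i]):
  rot[0] = prrR$
  rot[1] = rrR$p
  rot[2] = rR$pr
  rot[3] = R$prr
  rot[4] = $prrR
Sorted (with $ < everything):
  sorted[0] = $prrR
  sorted[1] = R$prr
  sorted[2] = prrR$
  sorted[3] = rR$pr
  sorted[4] = rrR$p
sorted[4] = rrR$p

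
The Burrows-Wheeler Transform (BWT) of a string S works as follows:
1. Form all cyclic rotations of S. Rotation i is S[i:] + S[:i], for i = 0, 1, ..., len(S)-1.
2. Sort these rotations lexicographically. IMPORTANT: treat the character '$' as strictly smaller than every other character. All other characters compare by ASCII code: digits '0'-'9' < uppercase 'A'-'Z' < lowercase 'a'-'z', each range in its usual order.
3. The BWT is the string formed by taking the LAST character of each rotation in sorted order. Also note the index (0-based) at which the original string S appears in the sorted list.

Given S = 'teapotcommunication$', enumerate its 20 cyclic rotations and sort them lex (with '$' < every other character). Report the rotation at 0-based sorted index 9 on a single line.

All 20 rotations (rotation i = S[i:]+S[:i]):
  rot[0] = teapotcommunication$
  rot[1] = eapotcommunication$t
  rot[2] = apotcommunication$te
  rot[3] = potcommunication$tea
  rot[4] = otcommunication$teap
  rot[5] = tcommunication$teapo
  rot[6] = communication$teapot
  rot[7] = ommunication$teapotc
  rot[8] = mmunication$teapotco
  rot[9] = munication$teapotcom
  rot[10] = unication$teapotcomm
  rot[11] = nication$teapotcommu
  rot[12] = ication$teapotcommun
  rot[13] = cation$teapotcommuni
  rot[14] = ation$teapotcommunic
  rot[15] = tion$teapotcommunica
  rot[16] = ion$teapotcommunicat
  rot[17] = on$teapotcommunicati
  rot[18] = n$teapotcommunicatio
  rot[19] = $teapotcommunication
Sorted (with $ < everything):
  sorted[0] = $teapotcommunication
  sorted[1] = apotcommunication$te
  sorted[2] = ation$teapotcommunic
  sorted[3] = cation$teapotcommuni
  sorted[4] = communication$teapot
  sorted[5] = eapotcommunication$t
  sorted[6] = ication$teapotcommun
  sorted[7] = ion$teapotcommunicat
  sorted[8] = mmunication$teapotco
  sorted[9] = munication$teapotcom
  sorted[10] = n$teapotcommunicatio
  sorted[11] = nication$teapotcommu
  sorted[12] = ommunication$teapotc
  sorted[13] = on$teapotcommunicati
  sorted[14] = otcommunication$teap
  sorted[15] = potcommunication$tea
  sorted[16] = tcommunication$teapo
  sorted[17] = teapotcommunication$
  sorted[18] = tion$teapotcommunica
  sorted[19] = unication$teapotcomm
sorted[9] = munication$teapotcom

Answer: munication$teapotcom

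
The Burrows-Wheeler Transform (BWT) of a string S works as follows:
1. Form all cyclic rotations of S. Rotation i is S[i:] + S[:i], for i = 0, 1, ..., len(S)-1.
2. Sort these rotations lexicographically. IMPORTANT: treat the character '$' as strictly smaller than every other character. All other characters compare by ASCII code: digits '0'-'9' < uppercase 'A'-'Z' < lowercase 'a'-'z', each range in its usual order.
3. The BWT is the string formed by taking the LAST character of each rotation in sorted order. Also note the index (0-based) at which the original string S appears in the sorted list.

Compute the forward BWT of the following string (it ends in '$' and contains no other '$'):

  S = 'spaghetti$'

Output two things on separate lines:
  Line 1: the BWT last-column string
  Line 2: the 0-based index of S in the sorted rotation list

Answer: iphagts$te
7

Derivation:
All 10 rotations (rotation i = S[i:]+S[:i]):
  rot[0] = spaghetti$
  rot[1] = paghetti$s
  rot[2] = aghetti$sp
  rot[3] = ghetti$spa
  rot[4] = hetti$spag
  rot[5] = etti$spagh
  rot[6] = tti$spaghe
  rot[7] = ti$spaghet
  rot[8] = i$spaghett
  rot[9] = $spaghetti
Sorted (with $ < everything):
  sorted[0] = $spaghetti  (last char: 'i')
  sorted[1] = aghetti$sp  (last char: 'p')
  sorted[2] = etti$spagh  (last char: 'h')
  sorted[3] = ghetti$spa  (last char: 'a')
  sorted[4] = hetti$spag  (last char: 'g')
  sorted[5] = i$spaghett  (last char: 't')
  sorted[6] = paghetti$s  (last char: 's')
  sorted[7] = spaghetti$  (last char: '$')
  sorted[8] = ti$spaghet  (last char: 't')
  sorted[9] = tti$spaghe  (last char: 'e')
Last column: iphagts$te
Original string S is at sorted index 7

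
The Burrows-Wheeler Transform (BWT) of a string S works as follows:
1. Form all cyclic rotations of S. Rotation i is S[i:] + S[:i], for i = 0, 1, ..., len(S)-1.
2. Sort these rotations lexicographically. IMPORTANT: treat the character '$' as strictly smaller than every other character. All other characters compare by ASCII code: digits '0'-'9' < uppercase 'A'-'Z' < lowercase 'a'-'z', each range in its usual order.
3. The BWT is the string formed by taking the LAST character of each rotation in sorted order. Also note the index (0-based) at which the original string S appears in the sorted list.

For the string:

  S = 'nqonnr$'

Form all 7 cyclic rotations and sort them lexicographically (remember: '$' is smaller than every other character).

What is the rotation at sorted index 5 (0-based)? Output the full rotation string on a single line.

All 7 rotations (rotation i = S[i:]+S[:i]):
  rot[0] = nqonnr$
  rot[1] = qonnr$n
  rot[2] = onnr$nq
  rot[3] = nnr$nqo
  rot[4] = nr$nqon
  rot[5] = r$nqonn
  rot[6] = $nqonnr
Sorted (with $ < everything):
  sorted[0] = $nqonnr
  sorted[1] = nnr$nqo
  sorted[2] = nqonnr$
  sorted[3] = nr$nqon
  sorted[4] = onnr$nq
  sorted[5] = qonnr$n
  sorted[6] = r$nqonn
sorted[5] = qonnr$n

Answer: qonnr$n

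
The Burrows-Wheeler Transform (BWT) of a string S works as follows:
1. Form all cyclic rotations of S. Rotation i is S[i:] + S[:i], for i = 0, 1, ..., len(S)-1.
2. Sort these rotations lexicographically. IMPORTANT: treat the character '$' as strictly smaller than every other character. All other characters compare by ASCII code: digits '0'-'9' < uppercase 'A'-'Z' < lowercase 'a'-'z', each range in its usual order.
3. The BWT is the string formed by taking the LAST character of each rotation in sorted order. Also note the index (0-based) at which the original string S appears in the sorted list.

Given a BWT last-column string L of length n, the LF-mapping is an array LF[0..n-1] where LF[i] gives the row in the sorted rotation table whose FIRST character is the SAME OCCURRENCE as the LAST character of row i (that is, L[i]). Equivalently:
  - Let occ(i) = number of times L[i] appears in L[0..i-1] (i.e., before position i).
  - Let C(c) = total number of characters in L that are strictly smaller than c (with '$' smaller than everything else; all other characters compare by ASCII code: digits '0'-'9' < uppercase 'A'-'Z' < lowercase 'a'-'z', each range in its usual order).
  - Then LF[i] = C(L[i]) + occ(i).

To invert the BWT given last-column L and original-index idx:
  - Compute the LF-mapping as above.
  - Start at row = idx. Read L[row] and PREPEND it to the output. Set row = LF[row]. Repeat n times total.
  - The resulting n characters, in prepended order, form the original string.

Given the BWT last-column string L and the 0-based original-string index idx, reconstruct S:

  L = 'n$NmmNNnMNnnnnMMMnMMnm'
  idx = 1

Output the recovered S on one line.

Answer: MNMnmMnNNMnmnnnmMnNMn$

Derivation:
LF mapping: 14 0 7 11 12 8 9 15 1 10 16 17 18 19 2 3 4 20 5 6 21 13
Walk LF starting at row 1, prepending L[row]:
  step 1: row=1, L[1]='$', prepend. Next row=LF[1]=0
  step 2: row=0, L[0]='n', prepend. Next row=LF[0]=14
  step 3: row=14, L[14]='M', prepend. Next row=LF[14]=2
  step 4: row=2, L[2]='N', prepend. Next row=LF[2]=7
  step 5: row=7, L[7]='n', prepend. Next row=LF[7]=15
  step 6: row=15, L[15]='M', prepend. Next row=LF[15]=3
  step 7: row=3, L[3]='m', prepend. Next row=LF[3]=11
  step 8: row=11, L[11]='n', prepend. Next row=LF[11]=17
  step 9: row=17, L[17]='n', prepend. Next row=LF[17]=20
  step 10: row=20, L[20]='n', prepend. Next row=LF[20]=21
  step 11: row=21, L[21]='m', prepend. Next row=LF[21]=13
  step 12: row=13, L[13]='n', prepend. Next row=LF[13]=19
  step 13: row=19, L[19]='M', prepend. Next row=LF[19]=6
  step 14: row=6, L[6]='N', prepend. Next row=LF[6]=9
  step 15: row=9, L[9]='N', prepend. Next row=LF[9]=10
  step 16: row=10, L[10]='n', prepend. Next row=LF[10]=16
  step 17: row=16, L[16]='M', prepend. Next row=LF[16]=4
  step 18: row=4, L[4]='m', prepend. Next row=LF[4]=12
  step 19: row=12, L[12]='n', prepend. Next row=LF[12]=18
  step 20: row=18, L[18]='M', prepend. Next row=LF[18]=5
  step 21: row=5, L[5]='N', prepend. Next row=LF[5]=8
  step 22: row=8, L[8]='M', prepend. Next row=LF[8]=1
Reversed output: MNMnmMnNNMnmnnnmMnNMn$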